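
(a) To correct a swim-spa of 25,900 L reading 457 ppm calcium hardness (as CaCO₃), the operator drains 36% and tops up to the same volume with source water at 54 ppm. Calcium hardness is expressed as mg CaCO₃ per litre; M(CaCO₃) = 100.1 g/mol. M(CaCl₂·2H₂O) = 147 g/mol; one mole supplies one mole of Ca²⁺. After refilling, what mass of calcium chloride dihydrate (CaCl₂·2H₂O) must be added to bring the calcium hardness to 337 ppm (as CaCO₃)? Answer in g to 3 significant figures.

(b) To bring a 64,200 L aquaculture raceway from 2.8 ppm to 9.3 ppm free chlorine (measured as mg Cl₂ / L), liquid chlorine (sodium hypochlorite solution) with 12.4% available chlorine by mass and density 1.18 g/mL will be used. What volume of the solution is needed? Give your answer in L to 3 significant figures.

(a) 954 g; (b) 2.85 L

(a) After draining 36% and refilling: 457 × 0.64 + 54 × 0.36 = 311.92 ppm.
(a) Deficit to target: 337 − 311.92 = 25.08 mg/L.
(a) As CaCO₃: 25.08 mg/L × 25,900 L = 649.6 g; ÷ 100.1 = 6.489 mol Ca²⁺.
(a) Mass: 6.489 × 147 = 953.9 g.

(b) Chlorine deficit: 9.3 − 2.8 = 6.5 ppm = 6.5 mg/L as Cl₂.
(b) Cl₂ equivalent needed: 6.5 mg/L × 64,200 L = 417,300 mg = 417.3 g.
(b) Product at 12.4% available chlorine: 417.3 / 0.124 = 3365 g.
(b) Volume at density 1.18 g/mL: 3365 g ÷ 1.18 g/mL = 2852 mL.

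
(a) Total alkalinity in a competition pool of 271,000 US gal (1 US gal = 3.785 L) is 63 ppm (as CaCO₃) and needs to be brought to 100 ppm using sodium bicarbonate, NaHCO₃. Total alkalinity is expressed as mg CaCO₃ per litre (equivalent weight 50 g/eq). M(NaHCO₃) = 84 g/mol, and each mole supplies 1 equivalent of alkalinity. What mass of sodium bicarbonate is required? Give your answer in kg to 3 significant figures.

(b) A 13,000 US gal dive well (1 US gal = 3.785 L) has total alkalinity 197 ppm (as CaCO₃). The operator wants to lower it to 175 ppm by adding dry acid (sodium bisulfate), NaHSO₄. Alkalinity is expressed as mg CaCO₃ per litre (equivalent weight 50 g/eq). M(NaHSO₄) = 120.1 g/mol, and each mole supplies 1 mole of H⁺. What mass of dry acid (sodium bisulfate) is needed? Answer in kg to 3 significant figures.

(a) Volume: 271,000 US gal × 3.785 L/gal = 1,025,735 L.
(a) Alkalinity to add: (100 − 63) = 37 mg/L as CaCO₃ × 1,025,735 L = 37,950 g as CaCO₃.
(a) Equivalents: 37,950 g ÷ 50 g/eq = 759 eq.
(a) NaHCO₃ supplies 1 eq per mole → 759 mol.
(a) Mass: 759 mol × 84 g/mol = 63,760 g.

(b) Volume: 13,000 US gal × 3.785 L/gal = 49,205 L.
(b) Alkalinity to neutralize: (197 − 175) = 22 mg/L as CaCO₃ × 49,205 L = 1083 g as CaCO₃.
(b) Equivalents of H⁺ required: 1083 ÷ 50 g/eq = 21.65 eq = 21.65 mol NaHSO₄.
(b) Mass of NaHSO₄: 21.65 × 120.1 = 2600 g.

(a) 63.8 kg; (b) 2.60 kg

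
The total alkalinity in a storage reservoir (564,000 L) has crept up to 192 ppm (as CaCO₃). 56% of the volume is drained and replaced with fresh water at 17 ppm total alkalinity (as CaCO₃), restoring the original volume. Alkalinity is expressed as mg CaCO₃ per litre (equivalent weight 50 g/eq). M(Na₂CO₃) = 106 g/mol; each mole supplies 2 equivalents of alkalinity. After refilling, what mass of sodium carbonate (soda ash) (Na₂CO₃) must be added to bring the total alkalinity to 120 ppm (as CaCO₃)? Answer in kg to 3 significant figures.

15.5 kg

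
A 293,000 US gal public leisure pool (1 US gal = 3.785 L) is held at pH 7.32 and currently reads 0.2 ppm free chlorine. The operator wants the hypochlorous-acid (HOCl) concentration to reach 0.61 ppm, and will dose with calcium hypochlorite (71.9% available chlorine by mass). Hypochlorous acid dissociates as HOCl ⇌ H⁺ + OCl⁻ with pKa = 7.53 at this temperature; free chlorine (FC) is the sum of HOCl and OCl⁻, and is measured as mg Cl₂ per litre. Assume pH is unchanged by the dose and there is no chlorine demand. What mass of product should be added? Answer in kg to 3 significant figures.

Volume: 293,000 US gal × 3.785 L/gal = 1,109,005 L.
[OCl⁻]/[HOCl] = 10^(pH − pKa) = 10^(7.32 − 7.53) = 0.6166; fraction as HOCl = 1/(1 + 0.6166) = 0.6186.
Free chlorine required for 0.61 ppm HOCl: 0.61 / 0.6186 = 0.9861 ppm.
FC to add: 0.9861 − 0.2 = 0.7861 mg/L as Cl₂.
Cl₂ equivalent: 0.7861 mg/L × 1,109,005 L = 871.8 g.
Product at 71.9% available Cl: 871.8 / 0.719 = 1213 g.

1.21 kg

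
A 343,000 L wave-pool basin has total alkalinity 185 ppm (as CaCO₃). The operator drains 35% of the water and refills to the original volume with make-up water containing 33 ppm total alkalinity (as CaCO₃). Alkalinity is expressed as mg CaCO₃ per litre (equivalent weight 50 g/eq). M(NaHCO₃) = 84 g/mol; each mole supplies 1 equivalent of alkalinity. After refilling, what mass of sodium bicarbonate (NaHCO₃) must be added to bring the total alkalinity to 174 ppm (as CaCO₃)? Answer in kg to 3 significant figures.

24.3 kg

After draining 35% and refilling: 185 × 0.65 + 33 × 0.35 = 131.8 ppm.
Deficit to target: 174 − 131.8 = 42.2 mg/L.
As CaCO₃: 42.2 mg/L × 343,000 L = 14,470 g; ÷ 50 g/eq ÷ 1 = 289.5 mol NaHCO₃.
Mass: 289.5 × 84 = 24,320 g.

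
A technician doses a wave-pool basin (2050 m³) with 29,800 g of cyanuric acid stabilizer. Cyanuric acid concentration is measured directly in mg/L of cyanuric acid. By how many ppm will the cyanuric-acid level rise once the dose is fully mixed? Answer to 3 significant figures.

14.5 ppm

Volume: 2050 m³ = 2,050,000 L.
Rise: 29,800 g / 2,050,000 L × 1000 = 14.54 mg/L.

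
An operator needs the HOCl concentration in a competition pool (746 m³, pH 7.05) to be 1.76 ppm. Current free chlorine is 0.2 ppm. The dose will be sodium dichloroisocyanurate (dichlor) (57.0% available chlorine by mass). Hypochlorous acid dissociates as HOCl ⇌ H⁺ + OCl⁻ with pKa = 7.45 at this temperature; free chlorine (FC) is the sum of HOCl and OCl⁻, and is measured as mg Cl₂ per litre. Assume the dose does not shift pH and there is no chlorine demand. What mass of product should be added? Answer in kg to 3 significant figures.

2.96 kg

Volume: 746 m³ = 746,000 L.
[OCl⁻]/[HOCl] = 10^(pH − pKa) = 10^(7.05 − 7.45) = 0.3981; fraction as HOCl = 1/(1 + 0.3981) = 0.7153.
Free chlorine required for 1.76 ppm HOCl: 1.76 / 0.7153 = 2.461 ppm.
FC to add: 2.461 − 0.2 = 2.261 mg/L as Cl₂.
Cl₂ equivalent: 2.261 mg/L × 746,000 L = 1686 g.
Product at 57.0% available Cl: 1686 / 0.57 = 2959 g.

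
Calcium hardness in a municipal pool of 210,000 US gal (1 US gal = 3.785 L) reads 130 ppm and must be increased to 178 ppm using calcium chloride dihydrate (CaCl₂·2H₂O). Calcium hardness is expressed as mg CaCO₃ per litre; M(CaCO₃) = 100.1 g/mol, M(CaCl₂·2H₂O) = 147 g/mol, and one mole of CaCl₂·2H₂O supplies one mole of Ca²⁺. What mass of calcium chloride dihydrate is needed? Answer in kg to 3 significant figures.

56.0 kg

Volume: 210,000 US gal × 3.785 L/gal = 794,850 L.
Hardness to add: (178 − 130) = 48 mg/L as CaCO₃ × 794,850 L = 38,150 g as CaCO₃.
Moles of Ca²⁺ (1 mol Ca²⁺ ≡ 1 mol CaCO₃): 38,150 / 100.1 g/mol = 381.1 mol.
Mass of CaCl₂·2H₂O: 381.1 × 147 = 56,030 g.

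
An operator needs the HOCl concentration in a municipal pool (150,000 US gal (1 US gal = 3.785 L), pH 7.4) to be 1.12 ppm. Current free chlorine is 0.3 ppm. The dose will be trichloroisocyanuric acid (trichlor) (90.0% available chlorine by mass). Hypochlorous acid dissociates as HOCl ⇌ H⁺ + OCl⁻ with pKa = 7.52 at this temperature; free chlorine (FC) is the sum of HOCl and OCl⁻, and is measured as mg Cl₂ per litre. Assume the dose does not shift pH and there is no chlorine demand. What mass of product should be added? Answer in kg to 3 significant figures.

1.05 kg

Volume: 150,000 US gal × 3.785 L/gal = 567,750 L.
[OCl⁻]/[HOCl] = 10^(pH − pKa) = 10^(7.4 − 7.52) = 0.7586; fraction as HOCl = 1/(1 + 0.7586) = 0.5686.
Free chlorine required for 1.12 ppm HOCl: 1.12 / 0.5686 = 1.97 ppm.
FC to add: 1.97 − 0.3 = 1.67 mg/L as Cl₂.
Cl₂ equivalent: 1.67 mg/L × 567,750 L = 947.9 g.
Product at 90.0% available Cl: 947.9 / 0.9 = 1053 g.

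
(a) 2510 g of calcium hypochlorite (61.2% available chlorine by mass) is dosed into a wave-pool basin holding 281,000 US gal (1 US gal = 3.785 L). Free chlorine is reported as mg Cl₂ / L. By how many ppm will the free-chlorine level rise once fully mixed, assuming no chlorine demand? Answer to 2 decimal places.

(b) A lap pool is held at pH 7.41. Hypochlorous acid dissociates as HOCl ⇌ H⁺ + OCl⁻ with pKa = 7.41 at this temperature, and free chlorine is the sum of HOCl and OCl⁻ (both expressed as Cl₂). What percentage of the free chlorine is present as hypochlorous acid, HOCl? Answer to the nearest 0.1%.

(a) 1.44 ppm; (b) 50.0%

(a) Volume: 281,000 US gal × 3.785 L/gal = 1,063,585 L.
(a) Available chlorine delivered: 2510 g × 0.612 = 1536 g as Cl₂.
(a) Concentration rise: 1536 g / 1,063,585 L = 1.444 mg/L = 1.44 ppm.

(b) [OCl⁻]/[HOCl] = 10^(pH − pKa) = 10^(7.41 − 7.41) = 10^0.00 = 1.
(b) Fraction as HOCl = 1 / (1 + 1) = 0.5.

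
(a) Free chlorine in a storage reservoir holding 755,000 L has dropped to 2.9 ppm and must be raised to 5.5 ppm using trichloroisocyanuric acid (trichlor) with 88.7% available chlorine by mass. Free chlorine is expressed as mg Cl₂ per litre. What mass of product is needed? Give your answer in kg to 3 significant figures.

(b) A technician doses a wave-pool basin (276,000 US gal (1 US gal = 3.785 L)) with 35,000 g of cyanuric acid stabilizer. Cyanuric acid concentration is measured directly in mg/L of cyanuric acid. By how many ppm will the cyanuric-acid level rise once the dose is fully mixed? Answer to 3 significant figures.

(a) Chlorine deficit: 5.5 − 2.9 = 2.6 ppm = 2.6 mg/L as Cl₂.
(a) Cl₂ equivalent needed: 2.6 mg/L × 755,000 L = 1,963,000 mg = 1963 g.
(a) Product at 88.7% available chlorine: 1963 / 0.887 = 2213 g.

(b) Volume: 276,000 US gal × 3.785 L/gal = 1,044,660 L.
(b) Rise: 35,000 g / 1,044,660 L × 1000 = 33.5 mg/L.

(a) 2.21 kg; (b) 33.5 ppm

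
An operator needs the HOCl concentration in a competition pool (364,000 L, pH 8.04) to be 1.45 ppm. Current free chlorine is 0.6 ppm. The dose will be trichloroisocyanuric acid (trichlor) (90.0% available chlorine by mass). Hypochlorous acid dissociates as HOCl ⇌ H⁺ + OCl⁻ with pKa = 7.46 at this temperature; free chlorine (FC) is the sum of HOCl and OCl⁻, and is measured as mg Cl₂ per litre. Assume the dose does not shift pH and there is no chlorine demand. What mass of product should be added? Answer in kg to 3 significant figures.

2.57 kg

[OCl⁻]/[HOCl] = 10^(pH − pKa) = 10^(8.04 − 7.46) = 3.802; fraction as HOCl = 1/(1 + 3.802) = 0.2083.
Free chlorine required for 1.45 ppm HOCl: 1.45 / 0.2083 = 6.963 ppm.
FC to add: 6.963 − 0.6 = 6.363 mg/L as Cl₂.
Cl₂ equivalent: 6.363 mg/L × 364,000 L = 2316 g.
Product at 90.0% available Cl: 2316 / 0.9 = 2573 g.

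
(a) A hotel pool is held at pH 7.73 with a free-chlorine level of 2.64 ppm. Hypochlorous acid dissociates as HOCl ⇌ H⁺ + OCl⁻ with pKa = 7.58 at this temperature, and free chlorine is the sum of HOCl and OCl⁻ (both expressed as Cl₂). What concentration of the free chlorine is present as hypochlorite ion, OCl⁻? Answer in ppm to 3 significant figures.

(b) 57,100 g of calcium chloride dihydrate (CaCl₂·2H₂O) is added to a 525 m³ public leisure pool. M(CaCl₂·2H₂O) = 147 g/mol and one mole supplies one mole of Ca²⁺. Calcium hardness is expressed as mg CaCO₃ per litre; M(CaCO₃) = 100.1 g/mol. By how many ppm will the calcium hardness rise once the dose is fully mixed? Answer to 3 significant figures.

(a) 1.55 ppm; (b) 74.1 ppm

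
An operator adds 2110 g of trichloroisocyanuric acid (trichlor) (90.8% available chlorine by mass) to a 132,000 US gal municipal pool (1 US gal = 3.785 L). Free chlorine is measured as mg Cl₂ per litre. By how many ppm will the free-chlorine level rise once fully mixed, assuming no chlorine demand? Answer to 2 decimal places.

Volume: 132,000 US gal × 3.785 L/gal = 499,620 L.
Available chlorine delivered: 2110 g × 0.908 = 1916 g as Cl₂.
Concentration rise: 1916 g / 499,620 L = 3.835 mg/L = 3.83 ppm.

3.83 ppm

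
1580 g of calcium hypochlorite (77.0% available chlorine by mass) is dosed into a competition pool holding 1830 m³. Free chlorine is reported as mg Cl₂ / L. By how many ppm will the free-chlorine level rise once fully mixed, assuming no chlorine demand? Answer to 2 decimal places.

Volume: 1830 m³ = 1,830,000 L.
Available chlorine delivered: 1580 g × 0.77 = 1217 g as Cl₂.
Concentration rise: 1217 g / 1,830,000 L = 0.6648 mg/L = 0.66 ppm.

0.66 ppm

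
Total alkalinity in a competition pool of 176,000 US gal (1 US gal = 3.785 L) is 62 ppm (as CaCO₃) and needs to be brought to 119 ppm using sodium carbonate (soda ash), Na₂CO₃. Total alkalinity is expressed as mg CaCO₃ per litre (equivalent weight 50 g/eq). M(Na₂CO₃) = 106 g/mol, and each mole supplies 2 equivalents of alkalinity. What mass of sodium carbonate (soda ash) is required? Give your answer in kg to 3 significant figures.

Volume: 176,000 US gal × 3.785 L/gal = 666,160 L.
Alkalinity to add: (119 − 62) = 57 mg/L as CaCO₃ × 666,160 L = 37,970 g as CaCO₃.
Equivalents: 37,970 g ÷ 50 g/eq = 759.4 eq.
Each mole of Na₂CO₃ supplies 2 eq, so 759.4 / 2 = 379.7 mol.
Mass: 379.7 mol × 106 g/mol = 40,250 g.

40.2 kg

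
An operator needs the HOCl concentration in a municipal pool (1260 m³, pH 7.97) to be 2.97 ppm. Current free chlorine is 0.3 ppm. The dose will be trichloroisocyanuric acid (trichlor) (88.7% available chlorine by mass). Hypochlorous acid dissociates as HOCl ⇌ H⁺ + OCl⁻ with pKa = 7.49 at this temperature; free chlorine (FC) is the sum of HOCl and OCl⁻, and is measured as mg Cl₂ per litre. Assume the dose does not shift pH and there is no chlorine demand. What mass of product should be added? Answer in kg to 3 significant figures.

16.5 kg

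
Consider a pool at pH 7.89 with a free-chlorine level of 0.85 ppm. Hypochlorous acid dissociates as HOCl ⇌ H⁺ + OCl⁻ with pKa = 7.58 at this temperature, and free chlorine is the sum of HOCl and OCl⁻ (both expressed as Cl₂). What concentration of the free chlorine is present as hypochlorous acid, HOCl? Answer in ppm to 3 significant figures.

0.279 ppm

[OCl⁻]/[HOCl] = 10^(pH − pKa) = 10^(7.89 − 7.58) = 10^0.31 = 2.042.
Fraction as HOCl = 1 / (1 + 2.042) = 0.3288.
HOCl = 0.3288 × 0.85 ppm = 0.2794 ppm.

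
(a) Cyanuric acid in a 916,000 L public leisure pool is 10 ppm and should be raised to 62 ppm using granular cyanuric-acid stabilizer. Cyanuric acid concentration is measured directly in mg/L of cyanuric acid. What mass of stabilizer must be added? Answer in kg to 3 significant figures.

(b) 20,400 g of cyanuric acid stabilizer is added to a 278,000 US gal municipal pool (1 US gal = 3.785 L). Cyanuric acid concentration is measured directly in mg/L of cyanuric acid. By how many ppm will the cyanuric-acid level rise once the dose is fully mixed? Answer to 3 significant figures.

(a) 47.6 kg; (b) 19.4 ppm

(a) CYA to add: (62 − 10) = 52 mg/L × 916,000 L = 47,630 g cyanuric acid.

(b) Volume: 278,000 US gal × 3.785 L/gal = 1,052,230 L.
(b) Rise: 20,400 g / 1,052,230 L × 1000 = 19.39 mg/L.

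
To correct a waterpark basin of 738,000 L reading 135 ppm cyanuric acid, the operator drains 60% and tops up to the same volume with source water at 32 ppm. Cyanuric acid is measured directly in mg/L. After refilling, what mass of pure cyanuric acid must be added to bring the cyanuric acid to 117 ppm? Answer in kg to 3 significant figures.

32.3 kg

After draining 60% and refilling: 135 × 0.40 + 32 × 0.60 = 73.2 ppm.
Deficit to target: 117 − 73.2 = 43.8 mg/L.
Mass: 43.8 mg/L × 738,000 L = 32,320 g cyanuric acid.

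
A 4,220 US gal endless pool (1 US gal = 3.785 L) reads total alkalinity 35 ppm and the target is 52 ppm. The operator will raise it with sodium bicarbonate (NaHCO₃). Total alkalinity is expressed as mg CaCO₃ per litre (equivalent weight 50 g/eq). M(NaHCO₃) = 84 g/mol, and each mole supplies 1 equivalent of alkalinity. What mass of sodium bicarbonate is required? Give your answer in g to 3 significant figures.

456 g

Volume: 4,220 US gal × 3.785 L/gal = 15,973 L.
Alkalinity to add: (52 − 35) = 17 mg/L as CaCO₃ × 15,973 L = 271.5 g as CaCO₃.
Equivalents: 271.5 g ÷ 50 g/eq = 5.431 eq.
NaHCO₃ supplies 1 eq per mole → 5.431 mol.
Mass: 5.431 mol × 84 g/mol = 456.2 g.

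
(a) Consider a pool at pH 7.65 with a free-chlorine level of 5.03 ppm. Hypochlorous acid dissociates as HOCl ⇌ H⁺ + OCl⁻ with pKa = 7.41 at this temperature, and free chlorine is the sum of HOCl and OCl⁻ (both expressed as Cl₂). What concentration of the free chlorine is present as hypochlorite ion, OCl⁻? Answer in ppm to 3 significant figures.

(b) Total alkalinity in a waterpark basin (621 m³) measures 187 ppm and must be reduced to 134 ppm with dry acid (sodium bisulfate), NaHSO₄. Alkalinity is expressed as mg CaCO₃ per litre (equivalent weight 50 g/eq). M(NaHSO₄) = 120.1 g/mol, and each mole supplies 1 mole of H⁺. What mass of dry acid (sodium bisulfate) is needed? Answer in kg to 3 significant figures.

(a) 3.19 ppm; (b) 79.1 kg

(a) [OCl⁻]/[HOCl] = 10^(pH − pKa) = 10^(7.65 − 7.41) = 10^0.24 = 1.738.
(a) Fraction as HOCl = 1 / (1 + 1.738) = 0.3653.
(a) OCl⁻ = (1 − 0.3653) × 5.03 ppm = 3.193 ppm.

(b) Volume: 621 m³ = 621,000 L.
(b) Alkalinity to neutralize: (187 − 134) = 53 mg/L as CaCO₃ × 621,000 L = 32,910 g as CaCO₃.
(b) Equivalents of H⁺ required: 32,910 ÷ 50 g/eq = 658.3 eq = 658.3 mol NaHSO₄.
(b) Mass of NaHSO₄: 658.3 × 120.1 = 79,060 g.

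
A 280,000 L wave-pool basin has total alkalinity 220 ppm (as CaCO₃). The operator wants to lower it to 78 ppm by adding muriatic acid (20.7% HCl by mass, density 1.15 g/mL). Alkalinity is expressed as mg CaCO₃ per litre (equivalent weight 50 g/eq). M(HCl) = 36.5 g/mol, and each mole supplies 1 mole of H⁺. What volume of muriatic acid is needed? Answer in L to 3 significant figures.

122 L

Alkalinity to neutralize: (220 − 78) = 142 mg/L as CaCO₃ × 280,000 L = 39,760 g as CaCO₃.
Equivalents of H⁺ required: 39,760 ÷ 50 g/eq = 795.2 eq = 795.2 mol HCl.
Mass of HCl: 795.2 × 36.5 = 29,020 g.
Mass of 20.7% solution: 29,020 / 0.207 = 140,200 g.
Volume: 140,200 g ÷ 1.15 g/mL = 121,900 mL.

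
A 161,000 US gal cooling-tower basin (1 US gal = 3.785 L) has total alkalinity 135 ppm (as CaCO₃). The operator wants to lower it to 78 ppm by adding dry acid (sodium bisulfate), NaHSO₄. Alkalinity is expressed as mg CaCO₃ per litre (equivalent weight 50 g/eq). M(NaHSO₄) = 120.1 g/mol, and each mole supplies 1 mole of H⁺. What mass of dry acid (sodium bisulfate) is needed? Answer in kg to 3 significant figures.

Volume: 161,000 US gal × 3.785 L/gal = 609,385 L.
Alkalinity to neutralize: (135 − 78) = 57 mg/L as CaCO₃ × 609,385 L = 34,730 g as CaCO₃.
Equivalents of H⁺ required: 34,730 ÷ 50 g/eq = 694.7 eq = 694.7 mol NaHSO₄.
Mass of NaHSO₄: 694.7 × 120.1 = 83,430 g.

83.4 kg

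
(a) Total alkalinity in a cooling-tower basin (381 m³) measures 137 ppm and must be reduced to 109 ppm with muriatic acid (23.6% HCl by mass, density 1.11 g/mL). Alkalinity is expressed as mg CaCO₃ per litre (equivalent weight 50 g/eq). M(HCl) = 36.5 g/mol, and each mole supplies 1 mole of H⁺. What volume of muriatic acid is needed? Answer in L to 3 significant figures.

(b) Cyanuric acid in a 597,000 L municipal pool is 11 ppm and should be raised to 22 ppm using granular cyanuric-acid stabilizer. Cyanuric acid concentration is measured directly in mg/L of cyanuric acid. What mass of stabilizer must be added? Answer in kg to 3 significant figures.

(a) Volume: 381 m³ = 381,000 L.
(a) Alkalinity to neutralize: (137 − 109) = 28 mg/L as CaCO₃ × 381,000 L = 10,670 g as CaCO₃.
(a) Equivalents of H⁺ required: 10,670 ÷ 50 g/eq = 213.4 eq = 213.4 mol HCl.
(a) Mass of HCl: 213.4 × 36.5 = 7788 g.
(a) Mass of 23.6% solution: 7788 / 0.236 = 33,000 g.
(a) Volume: 33,000 g ÷ 1.11 g/mL = 29,730 mL.

(b) CYA to add: (22 − 11) = 11 mg/L × 597,000 L = 6567 g cyanuric acid.

(a) 29.7 L; (b) 6.57 kg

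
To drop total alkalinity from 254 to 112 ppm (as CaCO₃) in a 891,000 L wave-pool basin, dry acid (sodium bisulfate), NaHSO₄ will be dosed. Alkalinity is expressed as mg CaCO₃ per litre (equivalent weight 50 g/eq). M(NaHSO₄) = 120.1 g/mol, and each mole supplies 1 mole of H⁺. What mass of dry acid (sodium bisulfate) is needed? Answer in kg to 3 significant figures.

304 kg

Alkalinity to neutralize: (254 − 112) = 142 mg/L as CaCO₃ × 891,000 L = 126,500 g as CaCO₃.
Equivalents of H⁺ required: 126,500 ÷ 50 g/eq = 2530 eq = 2530 mol NaHSO₄.
Mass of NaHSO₄: 2530 × 120.1 = 303,900 g.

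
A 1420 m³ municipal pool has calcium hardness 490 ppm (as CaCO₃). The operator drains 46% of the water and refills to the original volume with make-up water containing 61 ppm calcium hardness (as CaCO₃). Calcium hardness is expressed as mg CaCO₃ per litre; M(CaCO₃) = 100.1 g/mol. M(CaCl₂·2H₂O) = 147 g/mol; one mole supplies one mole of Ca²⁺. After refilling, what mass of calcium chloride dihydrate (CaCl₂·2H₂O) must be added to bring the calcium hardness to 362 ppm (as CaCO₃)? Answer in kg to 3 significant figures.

145 kg

Volume: 1420 m³ = 1,420,000 L.
After draining 46% and refilling: 490 × 0.54 + 61 × 0.46 = 292.66 ppm.
Deficit to target: 362 − 292.66 = 69.34 mg/L.
As CaCO₃: 69.34 mg/L × 1,420,000 L = 98,460 g; ÷ 100.1 = 983.6 mol Ca²⁺.
Mass: 983.6 × 147 = 144,600 g.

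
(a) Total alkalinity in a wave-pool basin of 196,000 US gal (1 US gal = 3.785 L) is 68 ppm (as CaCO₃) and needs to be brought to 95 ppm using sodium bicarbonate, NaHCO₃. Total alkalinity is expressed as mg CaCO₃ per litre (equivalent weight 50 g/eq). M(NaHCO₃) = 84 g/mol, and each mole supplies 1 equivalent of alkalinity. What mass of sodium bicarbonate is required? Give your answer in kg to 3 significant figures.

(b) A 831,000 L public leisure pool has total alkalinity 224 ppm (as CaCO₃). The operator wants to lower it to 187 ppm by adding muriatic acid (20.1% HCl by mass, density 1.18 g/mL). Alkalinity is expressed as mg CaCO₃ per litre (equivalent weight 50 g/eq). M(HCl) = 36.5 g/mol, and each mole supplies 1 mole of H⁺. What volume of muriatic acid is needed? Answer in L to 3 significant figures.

(a) Volume: 196,000 US gal × 3.785 L/gal = 741,860 L.
(a) Alkalinity to add: (95 − 68) = 27 mg/L as CaCO₃ × 741,860 L = 20,030 g as CaCO₃.
(a) Equivalents: 20,030 g ÷ 50 g/eq = 400.6 eq.
(a) NaHCO₃ supplies 1 eq per mole → 400.6 mol.
(a) Mass: 400.6 mol × 84 g/mol = 33,650 g.

(b) Alkalinity to neutralize: (224 − 187) = 37 mg/L as CaCO₃ × 831,000 L = 30,750 g as CaCO₃.
(b) Equivalents of H⁺ required: 30,750 ÷ 50 g/eq = 614.9 eq = 614.9 mol HCl.
(b) Mass of HCl: 614.9 × 36.5 = 22,450 g.
(b) Mass of 20.1% solution: 22,450 / 0.201 = 111,700 g.
(b) Volume: 111,700 g ÷ 1.18 g/mL = 94,630 mL.

(a) 33.7 kg; (b) 94.6 L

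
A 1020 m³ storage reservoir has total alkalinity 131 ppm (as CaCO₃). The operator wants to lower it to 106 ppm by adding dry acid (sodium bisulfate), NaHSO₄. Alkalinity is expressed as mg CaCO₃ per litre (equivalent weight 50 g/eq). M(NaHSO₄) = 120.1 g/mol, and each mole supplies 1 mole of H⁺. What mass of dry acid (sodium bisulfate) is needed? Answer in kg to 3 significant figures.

Volume: 1020 m³ = 1,020,000 L.
Alkalinity to neutralize: (131 − 106) = 25 mg/L as CaCO₃ × 1,020,000 L = 25,500 g as CaCO₃.
Equivalents of H⁺ required: 25,500 ÷ 50 g/eq = 510 eq = 510 mol NaHSO₄.
Mass of NaHSO₄: 510 × 120.1 = 61,250 g.

61.3 kg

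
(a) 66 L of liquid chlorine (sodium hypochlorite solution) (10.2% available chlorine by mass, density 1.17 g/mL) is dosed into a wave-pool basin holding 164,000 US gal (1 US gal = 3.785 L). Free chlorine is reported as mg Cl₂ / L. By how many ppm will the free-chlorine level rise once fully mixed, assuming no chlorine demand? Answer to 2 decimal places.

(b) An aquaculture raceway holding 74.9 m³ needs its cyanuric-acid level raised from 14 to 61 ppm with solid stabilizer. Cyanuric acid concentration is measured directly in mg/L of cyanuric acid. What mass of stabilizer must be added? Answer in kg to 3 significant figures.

(a) Volume: 164,000 US gal × 3.785 L/gal = 620,740 L.
(a) Mass of solution: 66 L × 1000 mL/L × 1.17 g/mL = 77,220 g.
(a) Available chlorine delivered: 77,220 g × 0.102 = 7876 g as Cl₂.
(a) Concentration rise: 7876 g / 620,740 L = 12.69 mg/L = 12.69 ppm.

(b) Volume: 74.9 m³ = 74,900 L.
(b) CYA to add: (61 − 14) = 47 mg/L × 74,900 L = 3520 g cyanuric acid.

(a) 12.69 ppm; (b) 3.52 kg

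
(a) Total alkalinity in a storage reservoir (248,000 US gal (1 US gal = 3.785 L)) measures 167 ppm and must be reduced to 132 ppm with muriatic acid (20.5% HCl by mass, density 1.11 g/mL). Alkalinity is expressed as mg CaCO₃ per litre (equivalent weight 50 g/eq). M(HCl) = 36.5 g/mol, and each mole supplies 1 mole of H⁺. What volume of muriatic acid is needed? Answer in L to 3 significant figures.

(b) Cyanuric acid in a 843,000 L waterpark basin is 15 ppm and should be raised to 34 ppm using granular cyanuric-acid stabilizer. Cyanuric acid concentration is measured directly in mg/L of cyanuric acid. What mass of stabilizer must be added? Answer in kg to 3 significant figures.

(a) Volume: 248,000 US gal × 3.785 L/gal = 938,680 L.
(a) Alkalinity to neutralize: (167 − 132) = 35 mg/L as CaCO₃ × 938,680 L = 32,850 g as CaCO₃.
(a) Equivalents of H⁺ required: 32,850 ÷ 50 g/eq = 657.1 eq = 657.1 mol HCl.
(a) Mass of HCl: 657.1 × 36.5 = 23,980 g.
(a) Mass of 20.5% solution: 23,980 / 0.205 = 117,000 g.
(a) Volume: 117,000 g ÷ 1.11 g/mL = 105,400 mL.

(b) CYA to add: (34 − 15) = 19 mg/L × 843,000 L = 16,020 g cyanuric acid.

(a) 105 L; (b) 16.0 kg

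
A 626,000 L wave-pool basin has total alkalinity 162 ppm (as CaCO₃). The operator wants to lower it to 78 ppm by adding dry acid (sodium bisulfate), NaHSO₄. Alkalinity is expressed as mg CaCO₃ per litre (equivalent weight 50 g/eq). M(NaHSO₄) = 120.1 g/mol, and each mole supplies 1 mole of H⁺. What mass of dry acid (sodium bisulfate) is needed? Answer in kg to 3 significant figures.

126 kg

Alkalinity to neutralize: (162 − 78) = 84 mg/L as CaCO₃ × 626,000 L = 52,580 g as CaCO₃.
Equivalents of H⁺ required: 52,580 ÷ 50 g/eq = 1052 eq = 1052 mol NaHSO₄.
Mass of NaHSO₄: 1052 × 120.1 = 126,300 g.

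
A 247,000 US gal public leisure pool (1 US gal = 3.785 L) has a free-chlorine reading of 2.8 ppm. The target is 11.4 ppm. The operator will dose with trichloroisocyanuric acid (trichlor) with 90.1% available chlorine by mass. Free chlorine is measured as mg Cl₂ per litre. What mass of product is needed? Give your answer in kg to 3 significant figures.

Volume: 247,000 US gal × 3.785 L/gal = 934,895 L.
Chlorine deficit: 11.4 − 2.8 = 8.6 ppm = 8.6 mg/L as Cl₂.
Cl₂ equivalent needed: 8.6 mg/L × 934,895 L = 8,040,000 mg = 8040 g.
Product at 90.1% available chlorine: 8040 / 0.901 = 8924 g.

8.92 kg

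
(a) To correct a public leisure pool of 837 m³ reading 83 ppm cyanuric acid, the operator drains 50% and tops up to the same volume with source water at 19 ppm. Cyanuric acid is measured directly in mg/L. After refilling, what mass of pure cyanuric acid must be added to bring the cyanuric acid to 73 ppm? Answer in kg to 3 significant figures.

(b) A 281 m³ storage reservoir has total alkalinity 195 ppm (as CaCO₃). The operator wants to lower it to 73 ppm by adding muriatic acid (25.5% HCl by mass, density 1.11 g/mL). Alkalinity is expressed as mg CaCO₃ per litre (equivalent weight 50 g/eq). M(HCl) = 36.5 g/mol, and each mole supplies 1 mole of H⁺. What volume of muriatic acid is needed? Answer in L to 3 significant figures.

(a) 18.4 kg; (b) 88.4 L

(a) Volume: 837 m³ = 837,000 L.
(a) After draining 50% and refilling: 83 × 0.50 + 19 × 0.50 = 51 ppm.
(a) Deficit to target: 73 − 51 = 22 mg/L.
(a) Mass: 22 mg/L × 837,000 L = 18,410 g cyanuric acid.

(b) Volume: 281 m³ = 281,000 L.
(b) Alkalinity to neutralize: (195 − 73) = 122 mg/L as CaCO₃ × 281,000 L = 34,280 g as CaCO₃.
(b) Equivalents of H⁺ required: 34,280 ÷ 50 g/eq = 685.6 eq = 685.6 mol HCl.
(b) Mass of HCl: 685.6 × 36.5 = 25,030 g.
(b) Mass of 25.5% solution: 25,030 / 0.255 = 98,140 g.
(b) Volume: 98,140 g ÷ 1.11 g/mL = 88,410 mL.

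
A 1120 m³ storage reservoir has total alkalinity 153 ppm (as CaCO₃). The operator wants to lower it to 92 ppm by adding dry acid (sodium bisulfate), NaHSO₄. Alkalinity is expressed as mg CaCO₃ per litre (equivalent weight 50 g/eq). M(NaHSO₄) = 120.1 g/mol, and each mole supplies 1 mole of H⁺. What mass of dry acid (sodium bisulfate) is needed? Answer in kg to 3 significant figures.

Volume: 1120 m³ = 1,120,000 L.
Alkalinity to neutralize: (153 − 92) = 61 mg/L as CaCO₃ × 1,120,000 L = 68,320 g as CaCO₃.
Equivalents of H⁺ required: 68,320 ÷ 50 g/eq = 1366 eq = 1366 mol NaHSO₄.
Mass of NaHSO₄: 1366 × 120.1 = 164,100 g.

164 kg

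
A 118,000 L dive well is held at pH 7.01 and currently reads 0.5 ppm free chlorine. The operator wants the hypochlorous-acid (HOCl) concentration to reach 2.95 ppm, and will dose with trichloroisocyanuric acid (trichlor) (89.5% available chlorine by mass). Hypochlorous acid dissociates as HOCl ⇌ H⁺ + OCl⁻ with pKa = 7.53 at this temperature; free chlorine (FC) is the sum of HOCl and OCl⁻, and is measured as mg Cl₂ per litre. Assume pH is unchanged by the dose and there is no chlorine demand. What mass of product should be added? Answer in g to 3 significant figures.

440 g

[OCl⁻]/[HOCl] = 10^(pH − pKa) = 10^(7.01 − 7.53) = 0.302; fraction as HOCl = 1/(1 + 0.302) = 0.7681.
Free chlorine required for 2.95 ppm HOCl: 2.95 / 0.7681 = 3.841 ppm.
FC to add: 3.841 − 0.5 = 3.341 mg/L as Cl₂.
Cl₂ equivalent: 3.341 mg/L × 118,000 L = 394.2 g.
Product at 89.5% available Cl: 394.2 / 0.895 = 440.5 g.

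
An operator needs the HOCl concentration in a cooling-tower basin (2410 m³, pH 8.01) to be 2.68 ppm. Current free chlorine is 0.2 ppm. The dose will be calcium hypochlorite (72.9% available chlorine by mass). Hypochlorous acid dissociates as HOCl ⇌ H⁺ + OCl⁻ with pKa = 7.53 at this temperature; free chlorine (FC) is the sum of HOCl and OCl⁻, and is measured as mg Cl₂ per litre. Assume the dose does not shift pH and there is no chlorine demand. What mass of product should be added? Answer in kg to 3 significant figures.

35.0 kg

Volume: 2410 m³ = 2,410,000 L.
[OCl⁻]/[HOCl] = 10^(pH − pKa) = 10^(8.01 − 7.53) = 3.02; fraction as HOCl = 1/(1 + 3.02) = 0.2488.
Free chlorine required for 2.68 ppm HOCl: 2.68 / 0.2488 = 10.77 ppm.
FC to add: 10.77 − 0.2 = 10.57 mg/L as Cl₂.
Cl₂ equivalent: 10.57 mg/L × 2,410,000 L = 25,480 g.
Product at 72.9% available Cl: 25,480 / 0.729 = 34,950 g.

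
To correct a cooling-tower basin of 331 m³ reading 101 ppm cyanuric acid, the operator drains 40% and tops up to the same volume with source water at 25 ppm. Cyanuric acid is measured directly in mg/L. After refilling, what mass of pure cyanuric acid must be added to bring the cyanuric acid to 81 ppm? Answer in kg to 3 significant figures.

3.44 kg

Volume: 331 m³ = 331,000 L.
After draining 40% and refilling: 101 × 0.60 + 25 × 0.40 = 70.6 ppm.
Deficit to target: 81 − 70.6 = 10.4 mg/L.
Mass: 10.4 mg/L × 331,000 L = 3442 g cyanuric acid.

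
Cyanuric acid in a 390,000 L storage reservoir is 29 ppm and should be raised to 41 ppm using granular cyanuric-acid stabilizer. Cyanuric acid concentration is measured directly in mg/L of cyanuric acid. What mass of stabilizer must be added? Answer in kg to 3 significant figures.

CYA to add: (41 − 29) = 12 mg/L × 390,000 L = 4680 g cyanuric acid.

4.68 kg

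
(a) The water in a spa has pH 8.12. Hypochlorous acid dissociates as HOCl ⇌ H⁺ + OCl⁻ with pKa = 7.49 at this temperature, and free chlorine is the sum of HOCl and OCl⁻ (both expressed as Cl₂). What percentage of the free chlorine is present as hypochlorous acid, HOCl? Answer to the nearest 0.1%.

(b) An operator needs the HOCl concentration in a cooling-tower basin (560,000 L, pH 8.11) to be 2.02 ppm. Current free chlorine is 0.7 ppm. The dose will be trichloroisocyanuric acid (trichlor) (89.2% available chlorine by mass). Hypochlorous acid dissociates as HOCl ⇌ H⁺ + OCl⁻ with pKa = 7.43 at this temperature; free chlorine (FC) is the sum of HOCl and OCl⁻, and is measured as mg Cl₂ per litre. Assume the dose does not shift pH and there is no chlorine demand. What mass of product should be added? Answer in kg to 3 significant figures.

(a) 19.0%; (b) 6.90 kg

(a) [OCl⁻]/[HOCl] = 10^(pH − pKa) = 10^(8.12 − 7.49) = 10^0.63 = 4.266.
(a) Fraction as HOCl = 1 / (1 + 4.266) = 0.1899.

(b) [OCl⁻]/[HOCl] = 10^(pH − pKa) = 10^(8.11 − 7.43) = 4.786; fraction as HOCl = 1/(1 + 4.786) = 0.1728.
(b) Free chlorine required for 2.02 ppm HOCl: 2.02 / 0.1728 = 11.69 ppm.
(b) FC to add: 11.69 − 0.7 = 10.99 mg/L as Cl₂.
(b) Cl₂ equivalent: 10.99 mg/L × 560,000 L = 6153 g.
(b) Product at 89.2% available Cl: 6153 / 0.892 = 6899 g.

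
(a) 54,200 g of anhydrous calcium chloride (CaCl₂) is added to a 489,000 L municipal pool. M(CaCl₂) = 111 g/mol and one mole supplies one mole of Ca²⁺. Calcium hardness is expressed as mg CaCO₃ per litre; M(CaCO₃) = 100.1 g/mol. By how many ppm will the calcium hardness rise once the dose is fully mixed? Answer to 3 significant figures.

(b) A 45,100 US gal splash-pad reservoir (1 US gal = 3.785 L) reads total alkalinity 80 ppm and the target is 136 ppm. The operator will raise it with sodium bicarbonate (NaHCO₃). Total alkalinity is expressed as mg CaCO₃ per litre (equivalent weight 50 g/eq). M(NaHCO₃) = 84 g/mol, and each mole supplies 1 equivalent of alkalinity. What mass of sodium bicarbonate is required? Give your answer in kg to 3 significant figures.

(a) Moles of Ca²⁺: 54,200 g ÷ 111 g/mol = 488.3 mol.
(a) As CaCO₃: 488.3 mol × 100.1 g/mol = 48,880 g.
(a) Rise: 48,880 g / 489,000 L × 1000 = 99.95 mg/L.

(b) Volume: 45,100 US gal × 3.785 L/gal = 170,704 L.
(b) Alkalinity to add: (136 − 80) = 56 mg/L as CaCO₃ × 170,704 L = 9559 g as CaCO₃.
(b) Equivalents: 9559 g ÷ 50 g/eq = 191.2 eq.
(b) NaHCO₃ supplies 1 eq per mole → 191.2 mol.
(b) Mass: 191.2 mol × 84 g/mol = 16,060 g.

(a) 100 ppm; (b) 16.1 kg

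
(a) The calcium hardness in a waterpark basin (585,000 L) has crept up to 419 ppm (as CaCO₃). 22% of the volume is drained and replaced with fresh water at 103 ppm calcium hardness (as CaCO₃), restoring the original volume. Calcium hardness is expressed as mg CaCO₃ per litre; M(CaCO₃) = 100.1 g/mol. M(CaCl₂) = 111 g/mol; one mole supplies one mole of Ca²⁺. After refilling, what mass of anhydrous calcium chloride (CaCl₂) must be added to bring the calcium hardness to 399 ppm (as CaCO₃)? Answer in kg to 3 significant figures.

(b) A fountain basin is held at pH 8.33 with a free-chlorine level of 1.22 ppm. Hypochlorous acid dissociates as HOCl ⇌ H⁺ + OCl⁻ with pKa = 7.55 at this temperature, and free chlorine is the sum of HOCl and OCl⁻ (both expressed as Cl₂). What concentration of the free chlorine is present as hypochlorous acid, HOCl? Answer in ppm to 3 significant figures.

(a) 32.1 kg; (b) 0.174 ppm

(a) After draining 22% and refilling: 419 × 0.78 + 103 × 0.22 = 349.48 ppm.
(a) Deficit to target: 399 − 349.48 = 49.52 mg/L.
(a) As CaCO₃: 49.52 mg/L × 585,000 L = 28,970 g; ÷ 100.1 = 289.4 mol Ca²⁺.
(a) Mass: 289.4 × 111 = 32,120 g.

(b) [OCl⁻]/[HOCl] = 10^(pH − pKa) = 10^(8.33 − 7.55) = 10^0.78 = 6.026.
(b) Fraction as HOCl = 1 / (1 + 6.026) = 0.1423.
(b) HOCl = 0.1423 × 1.22 ppm = 0.1737 ppm.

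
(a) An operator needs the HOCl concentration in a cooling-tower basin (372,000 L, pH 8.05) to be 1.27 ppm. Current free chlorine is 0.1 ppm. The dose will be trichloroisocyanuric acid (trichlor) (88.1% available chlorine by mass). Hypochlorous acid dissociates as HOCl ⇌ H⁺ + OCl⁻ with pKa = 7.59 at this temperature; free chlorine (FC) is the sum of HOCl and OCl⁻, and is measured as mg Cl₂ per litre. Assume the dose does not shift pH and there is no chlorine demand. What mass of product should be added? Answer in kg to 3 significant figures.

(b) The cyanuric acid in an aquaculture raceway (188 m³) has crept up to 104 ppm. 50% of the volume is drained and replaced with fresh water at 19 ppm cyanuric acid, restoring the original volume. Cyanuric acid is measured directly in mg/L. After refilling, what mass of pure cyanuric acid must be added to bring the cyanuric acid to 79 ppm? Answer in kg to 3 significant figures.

(a) [OCl⁻]/[HOCl] = 10^(pH − pKa) = 10^(8.05 − 7.59) = 2.884; fraction as HOCl = 1/(1 + 2.884) = 0.2575.
(a) Free chlorine required for 1.27 ppm HOCl: 1.27 / 0.2575 = 4.933 ppm.
(a) FC to add: 4.933 − 0.1 = 4.833 mg/L as Cl₂.
(a) Cl₂ equivalent: 4.833 mg/L × 372,000 L = 1798 g.
(a) Product at 88.1% available Cl: 1798 / 0.881 = 2041 g.

(b) Volume: 188 m³ = 188,000 L.
(b) After draining 50% and refilling: 104 × 0.50 + 19 × 0.50 = 61.5 ppm.
(b) Deficit to target: 79 − 61.5 = 17.5 mg/L.
(b) Mass: 17.5 mg/L × 188,000 L = 3290 g cyanuric acid.

(a) 2.04 kg; (b) 3.29 kg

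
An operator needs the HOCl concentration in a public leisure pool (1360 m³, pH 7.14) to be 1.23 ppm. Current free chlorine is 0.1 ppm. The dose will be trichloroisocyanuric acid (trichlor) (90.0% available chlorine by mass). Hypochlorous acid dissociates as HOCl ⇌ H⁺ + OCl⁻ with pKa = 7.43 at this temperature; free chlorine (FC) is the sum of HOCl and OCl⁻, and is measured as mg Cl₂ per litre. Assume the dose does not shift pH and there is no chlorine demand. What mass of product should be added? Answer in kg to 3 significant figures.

2.66 kg

Volume: 1360 m³ = 1,360,000 L.
[OCl⁻]/[HOCl] = 10^(pH − pKa) = 10^(7.14 − 7.43) = 0.5129; fraction as HOCl = 1/(1 + 0.5129) = 0.661.
Free chlorine required for 1.23 ppm HOCl: 1.23 / 0.661 = 1.861 ppm.
FC to add: 1.861 − 0.1 = 1.761 mg/L as Cl₂.
Cl₂ equivalent: 1.761 mg/L × 1,360,000 L = 2395 g.
Product at 90.0% available Cl: 2395 / 0.9 = 2661 g.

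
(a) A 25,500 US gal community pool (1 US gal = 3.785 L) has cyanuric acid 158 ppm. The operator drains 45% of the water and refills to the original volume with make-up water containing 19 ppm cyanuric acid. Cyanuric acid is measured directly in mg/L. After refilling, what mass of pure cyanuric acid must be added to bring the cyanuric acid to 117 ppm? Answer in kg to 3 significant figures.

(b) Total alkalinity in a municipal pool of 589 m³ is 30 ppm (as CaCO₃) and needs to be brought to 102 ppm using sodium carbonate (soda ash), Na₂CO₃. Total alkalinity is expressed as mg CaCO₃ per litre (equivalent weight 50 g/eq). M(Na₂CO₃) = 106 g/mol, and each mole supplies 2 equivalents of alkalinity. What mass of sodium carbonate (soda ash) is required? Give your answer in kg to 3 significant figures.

(a) 2.08 kg; (b) 45.0 kg

(a) Volume: 25,500 US gal × 3.785 L/gal = 96,518 L.
(a) After draining 45% and refilling: 158 × 0.55 + 19 × 0.45 = 95.45 ppm.
(a) Deficit to target: 117 − 95.45 = 21.55 mg/L.
(a) Mass: 21.55 mg/L × 96,518 L = 2080 g cyanuric acid.

(b) Volume: 589 m³ = 589,000 L.
(b) Alkalinity to add: (102 − 30) = 72 mg/L as CaCO₃ × 589,000 L = 42,410 g as CaCO₃.
(b) Equivalents: 42,410 g ÷ 50 g/eq = 848.2 eq.
(b) Each mole of Na₂CO₃ supplies 2 eq, so 848.2 / 2 = 424.1 mol.
(b) Mass: 424.1 mol × 106 g/mol = 44,950 g.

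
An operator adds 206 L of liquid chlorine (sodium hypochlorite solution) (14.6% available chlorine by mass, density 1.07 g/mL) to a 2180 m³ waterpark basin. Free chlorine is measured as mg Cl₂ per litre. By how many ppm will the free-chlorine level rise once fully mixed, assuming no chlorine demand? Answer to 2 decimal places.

14.76 ppm

Volume: 2180 m³ = 2,180,000 L.
Mass of solution: 206 L × 1000 mL/L × 1.07 g/mL = 220,400 g.
Available chlorine delivered: 220,400 g × 0.146 = 32,180 g as Cl₂.
Concentration rise: 32,180 g / 2,180,000 L = 14.76 mg/L = 14.76 ppm.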